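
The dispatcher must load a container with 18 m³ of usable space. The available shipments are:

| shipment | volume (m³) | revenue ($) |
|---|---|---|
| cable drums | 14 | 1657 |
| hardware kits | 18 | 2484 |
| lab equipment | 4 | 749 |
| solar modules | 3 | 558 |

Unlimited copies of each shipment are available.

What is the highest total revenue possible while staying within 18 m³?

3363

The ratio heuristic lands on 4×lab equipment (2996) but leaves 2 m³ idle.
Dropping lab equipment frees 4 m³; slotting in 2×solar modules (6 m³) lifts the total to 3363 at 18 m³.
Every other selection either busts 18 m³ or fails to beat 3363.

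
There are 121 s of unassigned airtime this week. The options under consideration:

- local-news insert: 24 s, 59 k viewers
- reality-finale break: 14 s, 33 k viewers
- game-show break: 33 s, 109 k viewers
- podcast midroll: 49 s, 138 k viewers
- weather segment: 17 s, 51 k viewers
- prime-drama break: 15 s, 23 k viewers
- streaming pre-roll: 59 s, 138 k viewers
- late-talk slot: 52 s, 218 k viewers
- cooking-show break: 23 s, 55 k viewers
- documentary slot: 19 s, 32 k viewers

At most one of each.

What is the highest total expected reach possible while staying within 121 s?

411

Ranking by ratio (expected reach/s): late-talk slot 4.19, game-show break 3.30, weather segment 3.00, podcast midroll 2.82.
Best packing: reality-finale break + game-show break + weather segment + late-talk slot — 116 s, 411 total.
Runner-up game-show break + weather segment + late-talk slot + documentary slot tops out at 410.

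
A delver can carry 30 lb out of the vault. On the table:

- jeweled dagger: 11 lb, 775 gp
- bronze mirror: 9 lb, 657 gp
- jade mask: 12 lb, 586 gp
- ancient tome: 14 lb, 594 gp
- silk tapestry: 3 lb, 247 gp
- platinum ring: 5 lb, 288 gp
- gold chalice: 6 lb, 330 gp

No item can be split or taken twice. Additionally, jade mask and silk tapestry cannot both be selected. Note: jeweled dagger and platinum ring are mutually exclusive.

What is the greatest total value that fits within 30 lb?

2009

Best packing: jeweled dagger + bronze mirror + silk tapestry + gold chalice — 29 lb, 2009 total.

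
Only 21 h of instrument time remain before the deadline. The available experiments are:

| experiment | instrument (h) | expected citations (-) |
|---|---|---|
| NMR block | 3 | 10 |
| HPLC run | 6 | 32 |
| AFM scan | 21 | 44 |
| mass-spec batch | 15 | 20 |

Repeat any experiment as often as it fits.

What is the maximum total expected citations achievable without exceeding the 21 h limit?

Ranking by ratio (expected citations/h): HPLC run 5.33, NMR block 3.33, AFM scan 2.10, mass-spec batch 1.33.
Taking NMR block + 3×HPLC run: 21 h used, 106 in expected citations.
Every other selection either busts 21 h or fails to beat 106.

106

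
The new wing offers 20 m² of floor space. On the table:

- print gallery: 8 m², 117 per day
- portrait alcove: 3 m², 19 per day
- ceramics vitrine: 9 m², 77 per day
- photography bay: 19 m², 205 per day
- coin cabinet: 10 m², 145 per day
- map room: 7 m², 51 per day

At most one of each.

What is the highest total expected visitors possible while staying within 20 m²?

Density check — print gallery 14.62, coin cabinet 14.50, photography bay 10.79, ceramics vitrine 8.56 are the best per m².
Print gallery + coin cabinet uses 18 of the 20 m² and totals 262.
An exhaustive check of the 64 subsets confirms 262.

262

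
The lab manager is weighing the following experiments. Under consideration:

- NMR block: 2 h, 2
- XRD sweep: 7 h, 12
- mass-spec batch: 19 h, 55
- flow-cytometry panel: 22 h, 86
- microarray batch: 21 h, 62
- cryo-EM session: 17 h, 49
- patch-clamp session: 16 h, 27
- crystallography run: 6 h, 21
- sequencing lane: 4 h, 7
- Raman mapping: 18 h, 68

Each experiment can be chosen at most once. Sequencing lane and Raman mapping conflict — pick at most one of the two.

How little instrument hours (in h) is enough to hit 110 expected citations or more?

Look for the lowest-instrument combination reaching 110.
flow-cytometry panel + crystallography run + sequencing lane reaches 114 using 32 h.
Below 32 h the best achievable stays under 110.

32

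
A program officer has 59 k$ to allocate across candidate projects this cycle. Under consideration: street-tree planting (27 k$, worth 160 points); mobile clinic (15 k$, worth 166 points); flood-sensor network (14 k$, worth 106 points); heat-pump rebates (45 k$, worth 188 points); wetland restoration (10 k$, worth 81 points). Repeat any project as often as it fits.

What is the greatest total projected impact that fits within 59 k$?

Filling by ratio: 3×mobile clinic + wetland restoration for 579, with 4 k$ left unused.
Replace wetland restoration with flood-sensor network: the trade gains 25 net, giving 604 at 59 k$.
Nothing else within 59 k$ beats 604.

604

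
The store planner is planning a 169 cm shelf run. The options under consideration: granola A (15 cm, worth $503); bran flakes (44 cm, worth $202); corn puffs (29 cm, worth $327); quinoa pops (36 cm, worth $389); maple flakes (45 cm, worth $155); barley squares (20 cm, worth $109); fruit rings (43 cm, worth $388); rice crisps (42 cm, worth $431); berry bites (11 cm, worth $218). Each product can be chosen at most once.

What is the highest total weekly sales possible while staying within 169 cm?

Greedy by ratio would take granola A + corn puffs + quinoa pops + barley squares + rice crisps + berry bites: 153 cm used, total 1977.
Dropping barley squares and berry bites frees 31 cm; slotting in fruit rings (43 cm) lifts the total to 2038 at 165 cm.
No other feasible combination exceeds 2038.

2038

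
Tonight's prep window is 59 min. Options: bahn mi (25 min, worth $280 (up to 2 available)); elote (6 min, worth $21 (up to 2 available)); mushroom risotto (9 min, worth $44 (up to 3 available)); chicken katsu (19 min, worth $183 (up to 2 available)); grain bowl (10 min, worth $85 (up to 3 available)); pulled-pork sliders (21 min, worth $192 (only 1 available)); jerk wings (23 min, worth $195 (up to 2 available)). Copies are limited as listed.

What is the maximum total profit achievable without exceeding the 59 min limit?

604

The ratio ordering already packs tightly: 2×bahn mi + mushroom risotto, 59 min, 604.
No other feasible combination exceeds 604.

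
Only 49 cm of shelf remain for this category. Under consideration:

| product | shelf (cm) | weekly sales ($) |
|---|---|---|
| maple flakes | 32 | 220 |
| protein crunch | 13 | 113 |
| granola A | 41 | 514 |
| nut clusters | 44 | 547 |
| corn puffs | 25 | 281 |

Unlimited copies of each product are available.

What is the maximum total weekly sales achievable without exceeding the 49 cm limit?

By weekly sales per cm: granola A 12.54, nut clusters 12.43, corn puffs 11.24 lead.
Greedy by ratio would take granola A: 41 cm used, total 514.
Replace granola A with nut clusters: the trade gains 33 net, giving 547 at 44 cm.
The spare 5 cm is too small for any remaining product, and no exchange beats 547.

547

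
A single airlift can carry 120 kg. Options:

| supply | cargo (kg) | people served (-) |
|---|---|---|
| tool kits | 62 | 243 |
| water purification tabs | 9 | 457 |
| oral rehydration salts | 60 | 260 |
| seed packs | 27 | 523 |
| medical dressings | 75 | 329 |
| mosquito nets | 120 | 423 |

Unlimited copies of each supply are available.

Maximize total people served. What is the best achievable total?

13×water purification tabs uses 117 of the 120 kg and totals 5941.
The spare 3 kg is too small for any remaining supply, and no exchange beats 5941.

5941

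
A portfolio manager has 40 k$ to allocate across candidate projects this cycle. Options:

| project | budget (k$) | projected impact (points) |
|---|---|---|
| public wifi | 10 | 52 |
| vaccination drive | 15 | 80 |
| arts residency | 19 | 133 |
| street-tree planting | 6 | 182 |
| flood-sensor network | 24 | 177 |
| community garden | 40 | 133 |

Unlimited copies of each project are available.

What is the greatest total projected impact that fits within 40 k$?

1092

Density check — street-tree planting 30.33, flood-sensor network 7.38, arts residency 7.00 are the best per k$.
Best packing: 6×street-tree planting — 36 k$, 1092 total.
Every other selection either busts 40 k$ or fails to beat 1092.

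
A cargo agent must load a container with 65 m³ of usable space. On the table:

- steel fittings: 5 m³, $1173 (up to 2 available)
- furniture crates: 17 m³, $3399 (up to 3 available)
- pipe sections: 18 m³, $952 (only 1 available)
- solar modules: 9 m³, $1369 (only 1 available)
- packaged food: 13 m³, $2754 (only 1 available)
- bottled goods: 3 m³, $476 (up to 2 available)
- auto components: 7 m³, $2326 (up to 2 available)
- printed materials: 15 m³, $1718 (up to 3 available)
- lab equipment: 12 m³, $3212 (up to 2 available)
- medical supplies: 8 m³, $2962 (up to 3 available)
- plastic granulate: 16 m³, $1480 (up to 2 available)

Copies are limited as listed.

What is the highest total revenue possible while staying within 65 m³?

20438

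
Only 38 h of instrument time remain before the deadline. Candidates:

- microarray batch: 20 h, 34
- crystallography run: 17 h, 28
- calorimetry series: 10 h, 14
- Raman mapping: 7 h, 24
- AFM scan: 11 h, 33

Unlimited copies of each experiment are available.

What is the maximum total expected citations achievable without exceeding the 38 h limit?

120

The ratio ordering already packs tightly: 5×Raman mapping, 35 h, 120.
Nothing else within 38 h beats 120.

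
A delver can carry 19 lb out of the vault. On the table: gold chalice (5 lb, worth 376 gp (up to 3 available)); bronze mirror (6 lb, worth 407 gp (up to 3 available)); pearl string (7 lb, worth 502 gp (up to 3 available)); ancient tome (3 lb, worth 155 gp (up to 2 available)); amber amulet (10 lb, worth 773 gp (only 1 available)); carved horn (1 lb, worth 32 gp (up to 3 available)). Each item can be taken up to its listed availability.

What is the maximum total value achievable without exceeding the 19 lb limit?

1380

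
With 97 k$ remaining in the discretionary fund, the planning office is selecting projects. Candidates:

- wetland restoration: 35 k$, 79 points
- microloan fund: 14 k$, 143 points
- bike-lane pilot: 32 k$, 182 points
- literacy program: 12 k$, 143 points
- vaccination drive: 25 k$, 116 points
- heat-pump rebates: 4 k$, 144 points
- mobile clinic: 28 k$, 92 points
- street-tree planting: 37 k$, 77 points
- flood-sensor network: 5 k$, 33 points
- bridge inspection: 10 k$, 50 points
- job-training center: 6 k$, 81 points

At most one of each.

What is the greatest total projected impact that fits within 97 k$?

809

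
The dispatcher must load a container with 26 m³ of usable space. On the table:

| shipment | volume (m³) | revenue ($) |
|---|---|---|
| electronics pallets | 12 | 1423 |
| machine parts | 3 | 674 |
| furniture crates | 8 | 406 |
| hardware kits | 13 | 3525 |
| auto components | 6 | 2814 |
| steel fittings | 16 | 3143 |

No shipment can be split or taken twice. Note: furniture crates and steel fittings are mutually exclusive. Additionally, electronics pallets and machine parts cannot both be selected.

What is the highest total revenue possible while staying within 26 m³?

7013

The ratio ordering already packs tightly: machine parts + hardware kits + auto components, 22 m³, 7013.
The closest alternative, machine parts + auto components + steel fittings, reaches only 6631.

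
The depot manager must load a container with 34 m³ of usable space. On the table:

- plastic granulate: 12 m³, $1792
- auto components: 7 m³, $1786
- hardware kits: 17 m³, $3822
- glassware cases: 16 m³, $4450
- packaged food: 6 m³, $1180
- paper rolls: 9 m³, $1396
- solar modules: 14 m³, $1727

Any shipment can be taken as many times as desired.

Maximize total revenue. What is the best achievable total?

Ranking by ratio (revenue/m³): glassware cases 278.12, auto components 255.14, hardware kits 224.82, packaged food 196.67.
The ratio ordering already packs tightly: 2×glassware cases, 32 m³, 8900.

8900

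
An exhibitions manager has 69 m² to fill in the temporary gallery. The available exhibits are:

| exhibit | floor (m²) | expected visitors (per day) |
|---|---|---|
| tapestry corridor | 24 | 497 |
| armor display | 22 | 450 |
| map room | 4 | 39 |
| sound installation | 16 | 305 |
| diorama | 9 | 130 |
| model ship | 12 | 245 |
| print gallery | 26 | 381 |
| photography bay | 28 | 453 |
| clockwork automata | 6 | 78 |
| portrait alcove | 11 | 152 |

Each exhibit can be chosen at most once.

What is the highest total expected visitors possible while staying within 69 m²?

1344

Greedy by ratio would take tapestry corridor + armor display + diorama + model ship: 67 m² used, total 1322.
Dropping diorama frees 9 m²; slotting in portrait alcove (11 m²) lifts the total to 1344 at 69 m².
Every other selection either busts 69 m² or fails to beat 1344.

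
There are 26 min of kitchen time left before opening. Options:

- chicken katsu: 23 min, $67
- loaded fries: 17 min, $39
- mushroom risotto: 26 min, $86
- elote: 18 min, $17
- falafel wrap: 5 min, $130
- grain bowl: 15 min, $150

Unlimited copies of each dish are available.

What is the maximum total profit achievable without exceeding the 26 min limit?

650

Density check — falafel wrap 26.00, grain bowl 10.00, mushroom risotto 3.31 are the best per min.
5×falafel wrap uses 25 of the 26 min and totals 650.
The spare 1 min is too small for any remaining dish, and no exchange beats 650.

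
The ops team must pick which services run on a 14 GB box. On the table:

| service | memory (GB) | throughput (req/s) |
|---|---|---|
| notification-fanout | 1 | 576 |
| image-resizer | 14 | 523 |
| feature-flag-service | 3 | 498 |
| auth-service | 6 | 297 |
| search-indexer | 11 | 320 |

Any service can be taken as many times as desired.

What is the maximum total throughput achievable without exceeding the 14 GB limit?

14×notification-fanout uses 14 of the 14 GB and totals 8064.
Every other selection either busts 14 GB or fails to beat 8064.

8064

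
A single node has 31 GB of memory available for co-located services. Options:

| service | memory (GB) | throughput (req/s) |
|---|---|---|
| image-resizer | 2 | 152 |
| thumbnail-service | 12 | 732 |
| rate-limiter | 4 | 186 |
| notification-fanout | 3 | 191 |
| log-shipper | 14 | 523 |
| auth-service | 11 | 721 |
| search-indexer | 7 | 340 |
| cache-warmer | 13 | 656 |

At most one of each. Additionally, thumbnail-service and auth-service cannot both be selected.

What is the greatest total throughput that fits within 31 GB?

1754

Rate-limiter + notification-fanout + auth-service + cache-warmer uses 31 of the 31 GB and totals 1754.
Runner-up image-resizer + thumbnail-service + notification-fanout + cache-warmer tops out at 1731.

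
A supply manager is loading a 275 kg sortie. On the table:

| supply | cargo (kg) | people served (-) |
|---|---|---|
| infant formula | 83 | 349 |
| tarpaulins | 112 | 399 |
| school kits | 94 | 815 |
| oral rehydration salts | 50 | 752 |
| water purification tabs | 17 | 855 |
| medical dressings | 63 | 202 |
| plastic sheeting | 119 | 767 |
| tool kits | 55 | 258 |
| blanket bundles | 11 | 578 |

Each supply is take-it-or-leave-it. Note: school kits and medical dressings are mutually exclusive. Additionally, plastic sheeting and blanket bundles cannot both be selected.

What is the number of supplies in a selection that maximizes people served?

5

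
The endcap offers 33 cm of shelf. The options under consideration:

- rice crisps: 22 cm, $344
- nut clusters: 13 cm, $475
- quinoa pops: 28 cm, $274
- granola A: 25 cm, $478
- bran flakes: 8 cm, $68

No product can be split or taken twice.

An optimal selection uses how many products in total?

2

Best achievable weekly sales is 546.
One optimal bundle: granola A + bran flakes (33 cm).
All optima have 2 products.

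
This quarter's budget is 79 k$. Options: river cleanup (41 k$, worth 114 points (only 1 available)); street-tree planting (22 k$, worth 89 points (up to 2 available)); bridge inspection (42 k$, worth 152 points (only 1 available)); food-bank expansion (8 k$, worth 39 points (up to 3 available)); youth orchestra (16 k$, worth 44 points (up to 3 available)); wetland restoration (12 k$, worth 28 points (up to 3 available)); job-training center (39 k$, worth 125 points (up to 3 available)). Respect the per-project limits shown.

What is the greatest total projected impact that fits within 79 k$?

300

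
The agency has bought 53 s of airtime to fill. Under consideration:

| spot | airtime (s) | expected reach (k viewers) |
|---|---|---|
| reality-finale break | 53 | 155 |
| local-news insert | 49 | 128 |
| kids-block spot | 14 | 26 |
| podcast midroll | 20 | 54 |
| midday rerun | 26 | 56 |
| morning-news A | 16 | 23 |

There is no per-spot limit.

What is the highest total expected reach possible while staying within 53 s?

By expected reach per s: reality-finale break 2.92, podcast midroll 2.70, local-news insert 2.61 lead.
Best packing: reality-finale break — 53 s, 155 total.
Every other selection either busts 53 s or fails to beat 155.

155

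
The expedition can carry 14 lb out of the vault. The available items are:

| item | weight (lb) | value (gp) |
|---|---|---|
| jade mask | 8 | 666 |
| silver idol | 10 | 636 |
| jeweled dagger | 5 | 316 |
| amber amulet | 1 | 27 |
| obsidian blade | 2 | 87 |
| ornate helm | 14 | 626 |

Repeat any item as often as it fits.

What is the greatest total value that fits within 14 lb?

1009

By value per lb: jade mask 83.25, silver idol 63.60, jeweled dagger 63.20, ornate helm 44.71 lead.
Best packing: jade mask + jeweled dagger + amber amulet — 14 lb, 1009 total.
Nothing else within 14 lb beats 1009.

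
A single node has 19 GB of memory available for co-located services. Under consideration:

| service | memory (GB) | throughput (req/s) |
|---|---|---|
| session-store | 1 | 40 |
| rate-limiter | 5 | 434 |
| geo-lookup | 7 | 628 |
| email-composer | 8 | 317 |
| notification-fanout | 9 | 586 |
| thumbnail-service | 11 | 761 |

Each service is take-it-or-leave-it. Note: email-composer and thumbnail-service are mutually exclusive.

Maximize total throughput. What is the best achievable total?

1429

Density check — geo-lookup 89.71, rate-limiter 86.80, thumbnail-service 69.18, notification-fanout 65.11 are the best per GB.
Filling by ratio: session-store + rate-limiter + geo-lookup for 1102, with 6 GB left unused.
Dropping rate-limiter frees 5 GB; slotting in thumbnail-service (11 GB) lifts the total to 1429 at 19 GB.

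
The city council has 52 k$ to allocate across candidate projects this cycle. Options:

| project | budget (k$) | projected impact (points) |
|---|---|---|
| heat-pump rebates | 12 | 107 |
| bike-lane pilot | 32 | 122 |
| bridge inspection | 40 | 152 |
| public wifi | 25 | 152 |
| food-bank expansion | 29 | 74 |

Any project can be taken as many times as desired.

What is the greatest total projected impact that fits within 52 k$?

Best packing: 4×heat-pump rebates — 48 k$, 428 total.
Every other selection either busts 52 k$ or fails to beat 428.

428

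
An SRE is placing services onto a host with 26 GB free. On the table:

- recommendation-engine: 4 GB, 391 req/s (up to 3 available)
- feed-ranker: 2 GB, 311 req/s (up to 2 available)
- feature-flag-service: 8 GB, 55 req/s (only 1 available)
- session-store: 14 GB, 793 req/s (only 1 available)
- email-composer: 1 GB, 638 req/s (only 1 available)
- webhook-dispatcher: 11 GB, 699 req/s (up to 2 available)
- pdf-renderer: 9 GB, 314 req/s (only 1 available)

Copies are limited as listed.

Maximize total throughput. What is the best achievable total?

2821

By throughput per GB: email-composer 638.00, feed-ranker 155.50, recommendation-engine 97.75, webhook-dispatcher 63.55 lead.
Taking the top-ratio services first gives 3×recommendation-engine + 2×feed-ranker + email-composer + pdf-renderer for 2747 (26 GB).
Replace feed-ranker and pdf-renderer with webhook-dispatcher: the trade gains 74 net, giving 2821 at 26 GB.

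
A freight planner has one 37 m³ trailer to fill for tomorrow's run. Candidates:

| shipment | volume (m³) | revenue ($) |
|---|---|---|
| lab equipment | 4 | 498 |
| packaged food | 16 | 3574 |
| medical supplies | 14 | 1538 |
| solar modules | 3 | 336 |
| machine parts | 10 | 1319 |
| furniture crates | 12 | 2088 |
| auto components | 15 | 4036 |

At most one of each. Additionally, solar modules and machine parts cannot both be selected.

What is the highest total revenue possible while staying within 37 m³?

Lab equipment + packaged food + auto components uses 35 of the 37 m³ and totals 8108.

8108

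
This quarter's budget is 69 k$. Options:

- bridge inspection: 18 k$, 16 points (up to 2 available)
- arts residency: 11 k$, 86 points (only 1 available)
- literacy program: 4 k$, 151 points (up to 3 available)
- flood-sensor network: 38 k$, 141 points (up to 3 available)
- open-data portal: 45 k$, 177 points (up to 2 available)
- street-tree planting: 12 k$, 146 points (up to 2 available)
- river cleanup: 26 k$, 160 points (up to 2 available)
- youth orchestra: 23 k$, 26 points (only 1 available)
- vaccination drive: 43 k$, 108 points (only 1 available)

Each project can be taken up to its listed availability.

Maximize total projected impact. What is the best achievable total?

905

Filling by ratio: bridge inspection + arts residency + 3×literacy program + 2×street-tree planting for 847, with 4 k$ left unused.
Dropping bridge inspection and arts residency frees 29 k$; slotting in river cleanup (26 k$) lifts the total to 905 at 62 k$.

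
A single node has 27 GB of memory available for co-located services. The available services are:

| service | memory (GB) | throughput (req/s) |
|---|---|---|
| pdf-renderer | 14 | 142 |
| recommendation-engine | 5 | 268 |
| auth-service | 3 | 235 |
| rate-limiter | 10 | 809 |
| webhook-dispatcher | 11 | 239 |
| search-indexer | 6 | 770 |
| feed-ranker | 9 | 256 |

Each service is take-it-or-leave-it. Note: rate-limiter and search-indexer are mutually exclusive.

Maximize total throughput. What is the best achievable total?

Taking recommendation-engine + auth-service + rate-limiter + feed-ranker: 27 GB used, 1568 in throughput.
Every other selection either busts 27 GB or breaks a pairing rule or fails to beat 1568.

1568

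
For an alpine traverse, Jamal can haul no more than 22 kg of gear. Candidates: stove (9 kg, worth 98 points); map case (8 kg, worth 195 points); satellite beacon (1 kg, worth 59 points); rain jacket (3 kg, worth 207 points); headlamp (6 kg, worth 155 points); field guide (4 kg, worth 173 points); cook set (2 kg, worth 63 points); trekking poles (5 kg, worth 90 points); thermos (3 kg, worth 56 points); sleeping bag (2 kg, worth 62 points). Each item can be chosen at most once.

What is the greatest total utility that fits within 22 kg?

789

The ratio heuristic lands on satellite beacon + rain jacket + headlamp + field guide + cook set + thermos + sleeping bag (775) but leaves 1 kg idle.
The 7 kg tied up in cook set and thermos and sleeping bag is better spent on map case — total rises to 789 (22 kg).
Next best is satellite beacon + rain jacket + headlamp + field guide + cook set + thermos + sleeping bag at 775 (21 kg) — short by 14.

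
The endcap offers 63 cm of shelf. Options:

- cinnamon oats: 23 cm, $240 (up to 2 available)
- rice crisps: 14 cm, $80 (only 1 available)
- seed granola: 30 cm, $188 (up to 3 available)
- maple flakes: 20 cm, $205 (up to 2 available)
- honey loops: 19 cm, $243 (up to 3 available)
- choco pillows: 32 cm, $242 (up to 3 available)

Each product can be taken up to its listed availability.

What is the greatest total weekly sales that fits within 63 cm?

729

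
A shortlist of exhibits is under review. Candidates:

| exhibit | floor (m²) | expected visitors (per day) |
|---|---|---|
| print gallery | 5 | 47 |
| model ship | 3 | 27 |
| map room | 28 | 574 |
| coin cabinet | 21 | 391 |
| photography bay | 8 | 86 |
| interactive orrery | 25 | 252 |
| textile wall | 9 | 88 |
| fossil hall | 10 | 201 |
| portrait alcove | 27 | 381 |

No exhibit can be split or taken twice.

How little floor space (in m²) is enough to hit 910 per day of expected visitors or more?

49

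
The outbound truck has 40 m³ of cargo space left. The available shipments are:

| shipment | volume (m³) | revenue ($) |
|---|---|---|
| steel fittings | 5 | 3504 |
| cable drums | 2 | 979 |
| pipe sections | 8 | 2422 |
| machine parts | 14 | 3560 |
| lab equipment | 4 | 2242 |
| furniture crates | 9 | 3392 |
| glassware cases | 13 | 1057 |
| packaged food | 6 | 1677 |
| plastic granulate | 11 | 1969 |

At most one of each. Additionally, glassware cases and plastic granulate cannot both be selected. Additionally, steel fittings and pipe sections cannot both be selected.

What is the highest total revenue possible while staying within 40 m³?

Taking steel fittings + cable drums + machine parts + lab equipment + furniture crates + packaged food: 40 m³ used, 15354 in revenue.
The closest alternative, steel fittings + machine parts + lab equipment + furniture crates + packaged food, reaches only 14375.

15354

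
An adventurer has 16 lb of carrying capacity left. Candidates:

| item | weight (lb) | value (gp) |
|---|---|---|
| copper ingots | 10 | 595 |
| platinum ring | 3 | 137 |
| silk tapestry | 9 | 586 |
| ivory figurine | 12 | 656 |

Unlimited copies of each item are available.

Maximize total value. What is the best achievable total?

869

The ratio heuristic lands on 2×platinum ring + silk tapestry (860) but leaves 1 lb idle.
Dropping silk tapestry frees 9 lb; slotting in copper ingots (10 lb) lifts the total to 869 at 16 lb.
That's the maximum — no swap from here does better than 869.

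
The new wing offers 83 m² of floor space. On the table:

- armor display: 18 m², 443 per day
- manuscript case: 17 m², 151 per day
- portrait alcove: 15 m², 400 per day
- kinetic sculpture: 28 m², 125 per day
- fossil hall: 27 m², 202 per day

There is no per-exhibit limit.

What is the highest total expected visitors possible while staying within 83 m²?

Density check — portrait alcove 26.67, armor display 24.61, manuscript case 8.88 are the best per m².
The ratio heuristic lands on 5×portrait alcove (2000) but leaves 8 m² idle.
Replace 2×portrait alcove with 2×armor display: the trade gains 86 net, giving 2086 at 81 m².

2086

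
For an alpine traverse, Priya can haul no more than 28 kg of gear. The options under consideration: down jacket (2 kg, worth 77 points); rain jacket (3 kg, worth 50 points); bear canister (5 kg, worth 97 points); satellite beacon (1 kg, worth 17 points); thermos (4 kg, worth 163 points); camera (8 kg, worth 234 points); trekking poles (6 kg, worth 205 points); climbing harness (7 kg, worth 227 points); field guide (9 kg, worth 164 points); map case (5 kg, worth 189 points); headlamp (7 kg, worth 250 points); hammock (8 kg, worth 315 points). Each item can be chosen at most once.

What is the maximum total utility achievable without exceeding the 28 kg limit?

1036

A density-first pass picks down jacket + satellite beacon + thermos + map case + headlamp + hammock — 1011 at 27 kg.
The 5 kg tied up in satellite beacon and thermos is better spent on trekking poles — total rises to 1036 (28 kg).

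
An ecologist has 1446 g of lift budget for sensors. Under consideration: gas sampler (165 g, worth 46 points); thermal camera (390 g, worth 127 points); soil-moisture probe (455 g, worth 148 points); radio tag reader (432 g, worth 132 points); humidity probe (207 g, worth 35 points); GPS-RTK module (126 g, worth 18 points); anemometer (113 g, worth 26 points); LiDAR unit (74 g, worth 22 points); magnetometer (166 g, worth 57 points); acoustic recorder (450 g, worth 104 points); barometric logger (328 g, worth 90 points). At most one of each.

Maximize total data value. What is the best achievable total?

464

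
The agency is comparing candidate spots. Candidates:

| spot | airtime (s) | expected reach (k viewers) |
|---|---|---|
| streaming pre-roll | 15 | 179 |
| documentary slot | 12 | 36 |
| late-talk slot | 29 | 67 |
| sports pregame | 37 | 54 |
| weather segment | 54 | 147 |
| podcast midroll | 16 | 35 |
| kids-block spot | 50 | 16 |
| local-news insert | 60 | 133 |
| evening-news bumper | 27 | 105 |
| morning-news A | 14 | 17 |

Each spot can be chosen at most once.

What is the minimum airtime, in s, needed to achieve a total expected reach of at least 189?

Need the lightest bundle worth ≥ 189.
streaming pre-roll + documentary slot: 215 expected reach at 27 s.
No combination under 27 s hits 189.

27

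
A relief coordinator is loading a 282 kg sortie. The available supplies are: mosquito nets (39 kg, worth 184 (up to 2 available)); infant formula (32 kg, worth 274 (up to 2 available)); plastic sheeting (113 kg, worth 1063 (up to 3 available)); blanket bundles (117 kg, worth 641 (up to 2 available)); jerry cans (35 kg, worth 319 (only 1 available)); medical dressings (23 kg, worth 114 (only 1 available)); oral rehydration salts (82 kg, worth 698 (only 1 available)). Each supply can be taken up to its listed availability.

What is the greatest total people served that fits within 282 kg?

Filling by ratio: 2×plastic sheeting + jerry cans for 2445, with 21 kg left unused.
The 35 kg tied up in jerry cans is better spent on infant formula + medical dressings — total rises to 2514 (281 kg).

2514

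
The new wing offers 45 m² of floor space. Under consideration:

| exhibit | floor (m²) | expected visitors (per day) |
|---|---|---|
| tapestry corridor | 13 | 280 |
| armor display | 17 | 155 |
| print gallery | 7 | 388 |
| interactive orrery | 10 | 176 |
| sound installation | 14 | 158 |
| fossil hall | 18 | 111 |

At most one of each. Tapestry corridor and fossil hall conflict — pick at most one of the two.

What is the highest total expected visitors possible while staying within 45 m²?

1002

Taking tapestry corridor + print gallery + interactive orrery + sound installation: 44 m² used, 1002 in expected visitors.
That's the maximum — no feasible swap from here does better than 1002.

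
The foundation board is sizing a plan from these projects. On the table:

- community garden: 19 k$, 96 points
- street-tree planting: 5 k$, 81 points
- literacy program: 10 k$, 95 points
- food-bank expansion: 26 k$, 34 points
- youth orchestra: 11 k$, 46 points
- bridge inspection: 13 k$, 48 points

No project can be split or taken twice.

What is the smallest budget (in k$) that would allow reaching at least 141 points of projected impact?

15

Need the lightest bundle worth ≥ 141.
street-tree planting + literacy program: 176 projected impact at 15 k$.
Below 15 k$ the best achievable stays under 141.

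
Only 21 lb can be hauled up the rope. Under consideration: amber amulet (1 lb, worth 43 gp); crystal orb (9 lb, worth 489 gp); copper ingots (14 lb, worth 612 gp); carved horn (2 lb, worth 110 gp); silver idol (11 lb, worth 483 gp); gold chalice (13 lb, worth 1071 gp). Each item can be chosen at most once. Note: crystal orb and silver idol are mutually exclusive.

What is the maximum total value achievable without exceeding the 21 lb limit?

Amber amulet + carved horn + gold chalice uses 16 of the 21 lb and totals 1224.
Next best is carved horn + gold chalice at 1181 (15 lb) — short by 43.

1224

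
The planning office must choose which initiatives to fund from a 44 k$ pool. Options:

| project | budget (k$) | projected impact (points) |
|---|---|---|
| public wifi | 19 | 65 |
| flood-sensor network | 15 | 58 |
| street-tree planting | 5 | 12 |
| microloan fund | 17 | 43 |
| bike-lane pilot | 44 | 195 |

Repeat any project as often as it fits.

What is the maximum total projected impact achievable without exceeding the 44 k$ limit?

The ratio ordering already packs tightly: bike-lane pilot, 44 k$, 195.

195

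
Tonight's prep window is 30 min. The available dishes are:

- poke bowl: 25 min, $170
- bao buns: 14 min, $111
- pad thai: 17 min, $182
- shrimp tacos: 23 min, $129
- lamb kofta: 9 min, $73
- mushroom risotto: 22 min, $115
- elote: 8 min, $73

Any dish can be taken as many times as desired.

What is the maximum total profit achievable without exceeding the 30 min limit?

257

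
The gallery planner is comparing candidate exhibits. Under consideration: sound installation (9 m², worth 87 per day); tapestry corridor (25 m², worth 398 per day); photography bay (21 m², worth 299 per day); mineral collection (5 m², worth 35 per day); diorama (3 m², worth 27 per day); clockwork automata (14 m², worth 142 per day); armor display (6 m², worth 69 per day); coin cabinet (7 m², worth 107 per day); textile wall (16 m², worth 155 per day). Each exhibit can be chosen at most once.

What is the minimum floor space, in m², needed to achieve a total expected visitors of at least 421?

Minimise m² subject to total expected visitors ≥ 421.
tapestry corridor + diorama: 425 expected visitors at 28 m².
Below 28 m² the best achievable stays under 421.

28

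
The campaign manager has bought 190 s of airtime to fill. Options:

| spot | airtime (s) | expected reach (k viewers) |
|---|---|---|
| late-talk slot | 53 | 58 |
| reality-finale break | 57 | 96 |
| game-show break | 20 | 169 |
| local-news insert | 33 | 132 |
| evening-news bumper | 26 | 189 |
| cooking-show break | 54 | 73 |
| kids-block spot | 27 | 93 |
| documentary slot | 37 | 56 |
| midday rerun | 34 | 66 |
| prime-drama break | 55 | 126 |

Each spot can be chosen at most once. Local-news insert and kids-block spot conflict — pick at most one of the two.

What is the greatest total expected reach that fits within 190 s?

689

Game-show break + local-news insert + evening-news bumper + cooking-show break + prime-drama break uses 188 of the 190 s and totals 689.
That's the maximum — no feasible swap from here does better than 689.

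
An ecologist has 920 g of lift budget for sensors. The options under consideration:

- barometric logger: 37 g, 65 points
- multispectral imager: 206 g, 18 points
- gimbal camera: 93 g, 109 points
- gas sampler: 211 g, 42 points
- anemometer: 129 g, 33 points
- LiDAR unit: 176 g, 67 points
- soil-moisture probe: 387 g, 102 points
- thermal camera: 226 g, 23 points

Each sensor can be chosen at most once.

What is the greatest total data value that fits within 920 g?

A density-first pass picks barometric logger + gimbal camera + anemometer + LiDAR unit + soil-moisture probe — 376 at 822 g.
Replace anemometer with gas sampler: the trade gains 9 net, giving 385 at 904 g.
Every other selection either busts 920 g or fails to beat 385.

385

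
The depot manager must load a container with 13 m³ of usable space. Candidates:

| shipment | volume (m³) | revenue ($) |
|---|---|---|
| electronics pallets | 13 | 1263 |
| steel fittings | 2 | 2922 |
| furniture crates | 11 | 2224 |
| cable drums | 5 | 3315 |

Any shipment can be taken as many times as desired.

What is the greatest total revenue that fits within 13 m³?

17532

Taking 6×steel fittings: 12 m³ used, 17532 in revenue.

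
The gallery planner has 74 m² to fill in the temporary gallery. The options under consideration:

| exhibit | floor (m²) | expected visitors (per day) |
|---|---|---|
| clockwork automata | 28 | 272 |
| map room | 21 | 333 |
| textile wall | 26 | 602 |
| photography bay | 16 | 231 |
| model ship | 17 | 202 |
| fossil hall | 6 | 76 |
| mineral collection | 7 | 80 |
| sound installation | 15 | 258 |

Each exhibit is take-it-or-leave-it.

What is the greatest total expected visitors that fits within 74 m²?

Greedy by ratio would take map room + textile wall + fossil hall + sound installation: 68 m² used, total 1269.
The 27 m² tied up in map room and fossil hall is better spent on photography bay + model ship — total rises to 1293 (74 m²).
No other feasible combination exceeds 1293.

1293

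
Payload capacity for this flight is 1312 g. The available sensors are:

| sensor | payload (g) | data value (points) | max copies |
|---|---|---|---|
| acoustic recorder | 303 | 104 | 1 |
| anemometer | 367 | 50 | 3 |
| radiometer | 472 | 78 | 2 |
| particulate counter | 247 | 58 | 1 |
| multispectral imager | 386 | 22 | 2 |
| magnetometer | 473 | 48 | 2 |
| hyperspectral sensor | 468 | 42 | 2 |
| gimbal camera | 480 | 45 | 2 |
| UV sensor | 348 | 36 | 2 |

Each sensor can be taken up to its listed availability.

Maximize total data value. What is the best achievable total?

262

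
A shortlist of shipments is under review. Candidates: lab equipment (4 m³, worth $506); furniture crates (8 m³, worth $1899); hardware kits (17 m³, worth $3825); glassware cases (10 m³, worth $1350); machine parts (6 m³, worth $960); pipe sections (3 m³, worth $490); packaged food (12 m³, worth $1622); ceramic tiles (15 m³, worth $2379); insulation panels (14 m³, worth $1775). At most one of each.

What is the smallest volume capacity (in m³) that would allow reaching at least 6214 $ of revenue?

Look for the lowest-volume combination reaching 6214.
furniture crates + hardware kits + pipe sections reaches 6214 using 28 m³.
Below 28 m³ the best achievable stays under 6214.

28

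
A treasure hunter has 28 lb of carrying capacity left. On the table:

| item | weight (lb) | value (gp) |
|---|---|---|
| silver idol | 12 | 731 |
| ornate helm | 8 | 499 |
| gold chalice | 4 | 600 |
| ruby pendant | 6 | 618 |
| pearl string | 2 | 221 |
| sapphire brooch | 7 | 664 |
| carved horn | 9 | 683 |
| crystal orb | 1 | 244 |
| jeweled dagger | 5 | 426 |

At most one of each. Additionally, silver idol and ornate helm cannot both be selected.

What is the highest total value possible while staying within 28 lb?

2846

Filling by ratio: gold chalice + ruby pendant + pearl string + sapphire brooch + crystal orb + jeweled dagger for 2773, with 3 lb left unused.
The 5 lb tied up in jeweled dagger is better spent on ornate helm — total rises to 2846 (28 lb).
Nothing else feasible within 28 lb beats 2846.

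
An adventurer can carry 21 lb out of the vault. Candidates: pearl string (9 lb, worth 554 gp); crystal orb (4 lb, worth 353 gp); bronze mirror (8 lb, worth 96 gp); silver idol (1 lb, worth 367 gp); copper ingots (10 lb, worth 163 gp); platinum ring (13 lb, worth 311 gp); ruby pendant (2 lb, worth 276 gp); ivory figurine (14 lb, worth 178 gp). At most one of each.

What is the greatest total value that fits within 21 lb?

1550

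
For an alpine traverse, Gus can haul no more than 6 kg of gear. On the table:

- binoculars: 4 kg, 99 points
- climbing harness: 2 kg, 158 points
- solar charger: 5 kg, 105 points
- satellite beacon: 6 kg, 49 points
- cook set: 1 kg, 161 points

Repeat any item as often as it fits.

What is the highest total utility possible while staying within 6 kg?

966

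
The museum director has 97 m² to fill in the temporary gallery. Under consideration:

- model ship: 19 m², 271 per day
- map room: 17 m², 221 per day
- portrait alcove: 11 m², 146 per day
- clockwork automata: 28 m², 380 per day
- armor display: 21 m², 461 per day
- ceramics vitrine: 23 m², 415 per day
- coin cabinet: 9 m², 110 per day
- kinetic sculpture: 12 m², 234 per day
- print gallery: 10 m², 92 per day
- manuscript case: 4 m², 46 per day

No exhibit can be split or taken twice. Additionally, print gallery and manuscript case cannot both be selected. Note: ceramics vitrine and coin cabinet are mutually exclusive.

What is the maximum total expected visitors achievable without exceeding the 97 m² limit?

1648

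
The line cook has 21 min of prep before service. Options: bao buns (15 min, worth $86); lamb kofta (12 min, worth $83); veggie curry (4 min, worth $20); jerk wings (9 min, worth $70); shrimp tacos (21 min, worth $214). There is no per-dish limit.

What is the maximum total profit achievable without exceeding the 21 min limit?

214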